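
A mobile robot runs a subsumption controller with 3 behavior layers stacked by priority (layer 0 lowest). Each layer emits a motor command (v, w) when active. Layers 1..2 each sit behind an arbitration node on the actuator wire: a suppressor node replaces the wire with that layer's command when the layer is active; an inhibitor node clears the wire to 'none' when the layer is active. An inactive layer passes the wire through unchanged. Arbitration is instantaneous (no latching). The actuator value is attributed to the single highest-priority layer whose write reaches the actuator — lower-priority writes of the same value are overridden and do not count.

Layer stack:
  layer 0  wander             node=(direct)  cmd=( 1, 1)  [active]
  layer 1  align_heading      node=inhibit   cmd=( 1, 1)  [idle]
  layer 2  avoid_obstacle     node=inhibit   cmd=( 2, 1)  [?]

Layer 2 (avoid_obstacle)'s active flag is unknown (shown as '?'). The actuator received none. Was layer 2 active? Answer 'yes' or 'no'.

yes

If layer 2 is active=yes:
  actuator would be none
If layer 2 is active=no:
  actuator would be (1, 1)
Observed none, so layer 2 was active.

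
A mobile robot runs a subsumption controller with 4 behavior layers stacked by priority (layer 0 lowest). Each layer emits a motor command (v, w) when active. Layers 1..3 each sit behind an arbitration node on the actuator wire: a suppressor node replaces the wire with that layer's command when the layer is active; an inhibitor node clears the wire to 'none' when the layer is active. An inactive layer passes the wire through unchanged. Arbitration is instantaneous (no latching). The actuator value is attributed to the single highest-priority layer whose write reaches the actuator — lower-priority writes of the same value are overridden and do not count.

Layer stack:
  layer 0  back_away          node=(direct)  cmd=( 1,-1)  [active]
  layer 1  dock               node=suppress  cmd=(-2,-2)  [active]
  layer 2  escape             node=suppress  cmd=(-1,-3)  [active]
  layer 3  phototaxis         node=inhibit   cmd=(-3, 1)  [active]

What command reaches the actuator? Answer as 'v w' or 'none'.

layer 0 (back_away) active — direct: (1, -1)
layer 1 (dock) active — suppresses: (-2, -2)
layer 2 (escape) active — suppresses: (-1, -3)
layer 3 (phototaxis) active — inhibits: none
→ actuator none

none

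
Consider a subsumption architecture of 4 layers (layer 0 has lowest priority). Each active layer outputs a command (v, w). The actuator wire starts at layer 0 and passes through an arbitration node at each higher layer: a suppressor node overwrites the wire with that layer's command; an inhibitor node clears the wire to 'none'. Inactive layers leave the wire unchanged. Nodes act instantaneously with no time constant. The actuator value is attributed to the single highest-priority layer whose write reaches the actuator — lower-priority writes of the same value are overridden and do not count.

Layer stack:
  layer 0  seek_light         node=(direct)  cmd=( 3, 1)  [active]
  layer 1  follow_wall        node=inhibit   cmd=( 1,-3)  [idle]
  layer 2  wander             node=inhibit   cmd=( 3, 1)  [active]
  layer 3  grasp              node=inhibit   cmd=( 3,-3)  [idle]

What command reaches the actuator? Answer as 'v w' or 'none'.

none

[0] seek_light on; wire := (3, 1)
[1] follow_wall off; pass (3, 1)
[2] wander on (inhibit); wire := none
[3] grasp off; pass none
output none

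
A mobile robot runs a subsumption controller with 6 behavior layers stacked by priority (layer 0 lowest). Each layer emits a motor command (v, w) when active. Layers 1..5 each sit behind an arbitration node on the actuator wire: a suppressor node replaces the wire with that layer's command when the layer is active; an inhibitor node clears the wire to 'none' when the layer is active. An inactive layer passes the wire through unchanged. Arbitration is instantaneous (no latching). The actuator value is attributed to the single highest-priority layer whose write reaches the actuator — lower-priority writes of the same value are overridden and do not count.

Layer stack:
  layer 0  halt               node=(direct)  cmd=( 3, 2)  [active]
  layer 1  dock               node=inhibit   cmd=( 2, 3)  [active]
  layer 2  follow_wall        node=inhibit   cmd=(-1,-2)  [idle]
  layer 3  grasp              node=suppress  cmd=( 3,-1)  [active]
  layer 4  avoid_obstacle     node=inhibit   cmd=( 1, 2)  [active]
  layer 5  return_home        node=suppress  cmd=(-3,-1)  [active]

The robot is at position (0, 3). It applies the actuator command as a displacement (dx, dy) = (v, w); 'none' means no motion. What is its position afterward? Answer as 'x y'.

[0] halt on; wire := (3, 2)
[1] dock on (inhibit); wire := none
[2] follow_wall off; pass none
[3] grasp on (suppress); wire := (3, -1)
[4] avoid_obstacle on (inhibit); wire := none
[5] return_home on (suppress); wire := (-3, -1)
output (-3, -1)
position: (0, 3) + (-3, -1) = (-3, 2)

-3 2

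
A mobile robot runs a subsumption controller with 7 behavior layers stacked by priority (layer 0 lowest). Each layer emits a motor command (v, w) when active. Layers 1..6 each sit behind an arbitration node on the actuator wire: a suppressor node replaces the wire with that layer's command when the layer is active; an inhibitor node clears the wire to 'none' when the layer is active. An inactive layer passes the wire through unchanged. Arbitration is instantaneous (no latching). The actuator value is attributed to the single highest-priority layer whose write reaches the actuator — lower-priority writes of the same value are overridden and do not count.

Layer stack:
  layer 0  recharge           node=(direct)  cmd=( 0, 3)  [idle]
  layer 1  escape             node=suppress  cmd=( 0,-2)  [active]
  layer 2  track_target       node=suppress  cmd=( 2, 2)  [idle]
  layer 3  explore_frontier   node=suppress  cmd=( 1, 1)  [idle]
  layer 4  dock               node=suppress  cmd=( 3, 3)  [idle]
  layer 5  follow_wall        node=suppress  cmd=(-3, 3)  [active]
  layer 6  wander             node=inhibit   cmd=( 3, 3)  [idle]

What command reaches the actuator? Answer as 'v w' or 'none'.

-3 3

L0 recharge: idle → wire = none
L1 escape: active, suppressor → wire = (0, -2)
L2 track_target: idle → wire stays (0, -2)
L3 explore_frontier: idle → wire stays (0, -2)
L4 dock: idle → wire stays (0, -2)
L5 follow_wall: active, suppressor → wire = (-3, 3)
L6 wander: idle → wire stays (-3, 3)
actuator = (-3, 3)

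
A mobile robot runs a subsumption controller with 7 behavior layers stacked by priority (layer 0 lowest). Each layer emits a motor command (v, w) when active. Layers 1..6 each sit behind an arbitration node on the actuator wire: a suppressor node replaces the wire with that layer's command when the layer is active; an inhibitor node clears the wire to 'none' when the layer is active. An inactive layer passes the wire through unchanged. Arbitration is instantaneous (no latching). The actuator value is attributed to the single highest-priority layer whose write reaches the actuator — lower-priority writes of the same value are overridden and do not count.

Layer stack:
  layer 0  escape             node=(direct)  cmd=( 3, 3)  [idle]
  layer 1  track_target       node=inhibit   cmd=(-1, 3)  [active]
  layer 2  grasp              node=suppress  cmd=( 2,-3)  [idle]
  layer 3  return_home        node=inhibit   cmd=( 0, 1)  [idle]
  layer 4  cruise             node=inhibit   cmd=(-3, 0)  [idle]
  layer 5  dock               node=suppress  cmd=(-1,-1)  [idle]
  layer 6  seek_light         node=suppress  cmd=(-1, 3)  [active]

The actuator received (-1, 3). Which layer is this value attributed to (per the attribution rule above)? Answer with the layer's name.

L0 escape: idle → wire = none
L1 track_target: active, inhibitor → wire = none
L2 grasp: idle → wire stays none
L3 return_home: idle → wire stays none
L4 cruise: idle → wire stays none
L5 dock: idle → wire stays none
L6 seek_light: active, suppressor → wire = (-1, 3)
actuator = (-1, 3)
last writer: layer 6 = seek_light

seek_light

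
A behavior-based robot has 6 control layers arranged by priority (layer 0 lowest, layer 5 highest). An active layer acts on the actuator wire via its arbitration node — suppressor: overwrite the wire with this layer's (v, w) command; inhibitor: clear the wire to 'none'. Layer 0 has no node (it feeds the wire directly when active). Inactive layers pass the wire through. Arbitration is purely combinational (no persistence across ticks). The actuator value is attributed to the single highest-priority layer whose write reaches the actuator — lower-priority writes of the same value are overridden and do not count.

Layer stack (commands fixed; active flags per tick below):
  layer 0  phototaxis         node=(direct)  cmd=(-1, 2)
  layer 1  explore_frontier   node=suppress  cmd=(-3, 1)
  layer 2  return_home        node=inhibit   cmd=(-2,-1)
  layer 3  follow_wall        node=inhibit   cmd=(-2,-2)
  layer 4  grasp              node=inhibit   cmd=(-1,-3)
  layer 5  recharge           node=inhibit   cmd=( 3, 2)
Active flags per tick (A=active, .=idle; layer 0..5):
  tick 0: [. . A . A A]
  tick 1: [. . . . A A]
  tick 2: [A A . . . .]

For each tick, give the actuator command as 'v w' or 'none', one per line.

tick 0:
  layer 0 (phototaxis) idle — none
  layer 1 (explore_frontier) idle — unchanged: none
  layer 2 (return_home) active — inhibits: none
  layer 3 (follow_wall) idle — unchanged: none
  layer 4 (grasp) active — inhibits: none
  layer 5 (recharge) active — inhibits: none
  → actuator none
tick 1:
  layer 0 (phototaxis) idle — none
  layer 1 (explore_frontier) idle — unchanged: none
  layer 2 (return_home) idle — unchanged: none
  layer 3 (follow_wall) idle — unchanged: none
  layer 4 (grasp) active — inhibits: none
  layer 5 (recharge) active — inhibits: none
  → actuator none
tick 2:
  layer 0 (phototaxis) active — direct: (-1, 2)
  layer 1 (explore_frontier) active — suppresses: (-3, 1)
  layer 2 (return_home) idle — unchanged: (-3, 1)
  layer 3 (follow_wall) idle — unchanged: (-3, 1)
  layer 4 (grasp) idle — unchanged: (-3, 1)
  layer 5 (recharge) idle — unchanged: (-3, 1)
  → actuator (-3, 1)

none
none
-3 1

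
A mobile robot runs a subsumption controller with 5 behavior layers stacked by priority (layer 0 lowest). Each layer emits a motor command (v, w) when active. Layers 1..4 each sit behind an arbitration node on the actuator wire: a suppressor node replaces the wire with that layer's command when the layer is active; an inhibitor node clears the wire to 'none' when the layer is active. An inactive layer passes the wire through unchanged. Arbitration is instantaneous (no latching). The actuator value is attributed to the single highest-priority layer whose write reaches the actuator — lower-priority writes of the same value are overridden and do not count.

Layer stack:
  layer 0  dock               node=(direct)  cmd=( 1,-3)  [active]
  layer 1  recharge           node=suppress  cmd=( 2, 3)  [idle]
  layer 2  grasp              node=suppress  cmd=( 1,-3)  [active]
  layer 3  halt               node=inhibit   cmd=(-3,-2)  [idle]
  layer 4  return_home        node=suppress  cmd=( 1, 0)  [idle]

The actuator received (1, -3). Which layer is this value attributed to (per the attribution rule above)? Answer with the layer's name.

grasp

[0] dock on; wire := (1, -3)
[1] recharge off; pass (1, -3)
[2] grasp on (suppress); wire := (1, -3)
[3] halt off; pass (1, -3)
[4] return_home off; pass (1, -3)
output (1, -3)
last writer: layer 2 = grasp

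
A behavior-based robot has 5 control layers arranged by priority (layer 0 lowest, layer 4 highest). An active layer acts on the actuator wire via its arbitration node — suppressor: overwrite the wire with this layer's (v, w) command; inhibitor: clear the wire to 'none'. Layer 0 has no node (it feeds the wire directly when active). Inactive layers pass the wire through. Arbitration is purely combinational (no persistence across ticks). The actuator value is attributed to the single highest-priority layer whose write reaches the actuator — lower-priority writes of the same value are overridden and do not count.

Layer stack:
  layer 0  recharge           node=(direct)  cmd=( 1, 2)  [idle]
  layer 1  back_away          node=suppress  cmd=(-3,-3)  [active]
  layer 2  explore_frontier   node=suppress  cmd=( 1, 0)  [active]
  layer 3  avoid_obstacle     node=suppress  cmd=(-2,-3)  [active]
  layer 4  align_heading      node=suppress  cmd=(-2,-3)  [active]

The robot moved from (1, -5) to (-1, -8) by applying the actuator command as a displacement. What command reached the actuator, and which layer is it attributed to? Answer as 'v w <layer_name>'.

displacement = (-1, -8) − (1, -5) = (-2, -3)
layer 0 (recharge) idle — none
layer 1 (back_away) active — suppresses: (-3, -3)
layer 2 (explore_frontier) active — suppresses: (1, 0)
layer 3 (avoid_obstacle) active — suppresses: (-2, -3)
layer 4 (align_heading) active — suppresses: (-2, -3)
→ actuator (-2, -3) — from layer 4 (align_heading)

-2 -3 align_heading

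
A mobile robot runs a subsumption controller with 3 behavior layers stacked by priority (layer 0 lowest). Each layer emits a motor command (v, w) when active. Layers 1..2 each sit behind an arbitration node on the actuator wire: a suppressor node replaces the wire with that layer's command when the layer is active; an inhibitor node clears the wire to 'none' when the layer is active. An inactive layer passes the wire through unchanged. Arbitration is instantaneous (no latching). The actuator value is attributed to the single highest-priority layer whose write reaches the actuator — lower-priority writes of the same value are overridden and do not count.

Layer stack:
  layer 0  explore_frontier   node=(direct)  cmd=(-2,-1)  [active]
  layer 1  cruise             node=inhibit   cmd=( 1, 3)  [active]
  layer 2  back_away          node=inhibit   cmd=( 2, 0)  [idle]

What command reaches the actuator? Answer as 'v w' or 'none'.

none

L0 explore_frontier: active, feeds wire = (-2, -1)
L1 cruise: active, inhibitor → wire = none
L2 back_away: idle → wire stays none
actuator = none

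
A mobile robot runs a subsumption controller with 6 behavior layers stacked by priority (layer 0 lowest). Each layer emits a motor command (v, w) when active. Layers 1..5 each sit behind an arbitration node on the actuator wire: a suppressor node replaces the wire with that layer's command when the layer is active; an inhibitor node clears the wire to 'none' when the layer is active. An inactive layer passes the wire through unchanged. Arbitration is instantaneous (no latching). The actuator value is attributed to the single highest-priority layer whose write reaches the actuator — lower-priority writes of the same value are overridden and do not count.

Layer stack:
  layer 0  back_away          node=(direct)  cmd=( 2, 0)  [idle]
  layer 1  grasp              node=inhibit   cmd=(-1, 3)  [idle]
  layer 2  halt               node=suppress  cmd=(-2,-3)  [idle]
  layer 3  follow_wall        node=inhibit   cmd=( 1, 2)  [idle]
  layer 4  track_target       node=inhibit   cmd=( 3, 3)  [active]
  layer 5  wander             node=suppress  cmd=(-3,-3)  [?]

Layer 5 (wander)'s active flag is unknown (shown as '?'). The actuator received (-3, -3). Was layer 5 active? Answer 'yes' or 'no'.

If layer 5 is active=yes:
  actuator would be (-3, -3)
If layer 5 is active=no:
  actuator would be none
Observed (-3, -3), so layer 5 was active.

yes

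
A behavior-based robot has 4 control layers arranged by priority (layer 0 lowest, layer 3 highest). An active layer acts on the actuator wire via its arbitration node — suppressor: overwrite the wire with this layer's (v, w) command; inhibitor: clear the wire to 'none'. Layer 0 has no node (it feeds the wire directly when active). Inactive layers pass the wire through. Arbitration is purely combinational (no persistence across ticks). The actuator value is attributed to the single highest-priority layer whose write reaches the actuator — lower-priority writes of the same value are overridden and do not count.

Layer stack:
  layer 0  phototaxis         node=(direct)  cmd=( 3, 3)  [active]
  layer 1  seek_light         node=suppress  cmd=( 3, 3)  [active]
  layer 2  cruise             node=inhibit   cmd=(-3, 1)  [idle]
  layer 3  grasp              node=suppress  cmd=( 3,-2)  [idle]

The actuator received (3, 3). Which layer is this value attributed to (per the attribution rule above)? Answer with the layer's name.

[0] phototaxis on; wire := (3, 3)
[1] seek_light on (suppress); wire := (3, 3)
[2] cruise off; pass (3, 3)
[3] grasp off; pass (3, 3)
output (3, 3)
last writer: layer 1 = seek_light

seek_light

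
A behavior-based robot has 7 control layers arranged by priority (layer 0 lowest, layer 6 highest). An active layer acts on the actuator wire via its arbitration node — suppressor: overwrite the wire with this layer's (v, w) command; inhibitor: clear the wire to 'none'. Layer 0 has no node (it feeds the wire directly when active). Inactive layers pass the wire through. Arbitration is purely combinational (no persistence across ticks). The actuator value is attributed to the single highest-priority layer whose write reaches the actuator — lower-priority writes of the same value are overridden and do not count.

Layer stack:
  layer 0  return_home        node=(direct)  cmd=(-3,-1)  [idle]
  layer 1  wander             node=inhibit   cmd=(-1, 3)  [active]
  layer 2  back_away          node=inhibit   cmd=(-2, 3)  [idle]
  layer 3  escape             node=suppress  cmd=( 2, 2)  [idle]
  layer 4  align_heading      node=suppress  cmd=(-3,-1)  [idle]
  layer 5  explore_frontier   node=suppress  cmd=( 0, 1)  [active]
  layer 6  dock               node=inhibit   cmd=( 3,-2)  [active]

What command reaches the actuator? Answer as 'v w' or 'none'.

[0] return_home off; wire := none
[1] wander on (inhibit); wire := none
[2] back_away off; pass none
[3] escape off; pass none
[4] align_heading off; pass none
[5] explore_frontier on (suppress); wire := (0, 1)
[6] dock on (inhibit); wire := none
output none

none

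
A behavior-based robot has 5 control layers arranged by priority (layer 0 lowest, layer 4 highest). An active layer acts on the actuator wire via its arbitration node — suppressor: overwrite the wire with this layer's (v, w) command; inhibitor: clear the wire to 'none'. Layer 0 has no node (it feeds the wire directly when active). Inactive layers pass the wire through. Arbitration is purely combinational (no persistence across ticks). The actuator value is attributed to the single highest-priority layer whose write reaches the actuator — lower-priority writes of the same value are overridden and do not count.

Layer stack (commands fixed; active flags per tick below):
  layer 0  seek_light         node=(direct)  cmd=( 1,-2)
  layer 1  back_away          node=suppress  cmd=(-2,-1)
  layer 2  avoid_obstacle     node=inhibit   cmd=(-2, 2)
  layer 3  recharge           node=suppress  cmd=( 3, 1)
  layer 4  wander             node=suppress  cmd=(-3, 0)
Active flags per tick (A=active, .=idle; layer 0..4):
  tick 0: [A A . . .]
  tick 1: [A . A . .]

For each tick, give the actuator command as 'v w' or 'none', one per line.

tick 0:
  [0] seek_light on; wire := (1, -2)
  [1] back_away on (suppress); wire := (-2, -1)
  [2] avoid_obstacle off; pass (-2, -1)
  [3] recharge off; pass (-2, -1)
  [4] wander off; pass (-2, -1)
  output (-2, -1)
tick 1:
  [0] seek_light on; wire := (1, -2)
  [1] back_away off; pass (1, -2)
  [2] avoid_obstacle on (inhibit); wire := none
  [3] recharge off; pass none
  [4] wander off; pass none
  output none

-2 -1
none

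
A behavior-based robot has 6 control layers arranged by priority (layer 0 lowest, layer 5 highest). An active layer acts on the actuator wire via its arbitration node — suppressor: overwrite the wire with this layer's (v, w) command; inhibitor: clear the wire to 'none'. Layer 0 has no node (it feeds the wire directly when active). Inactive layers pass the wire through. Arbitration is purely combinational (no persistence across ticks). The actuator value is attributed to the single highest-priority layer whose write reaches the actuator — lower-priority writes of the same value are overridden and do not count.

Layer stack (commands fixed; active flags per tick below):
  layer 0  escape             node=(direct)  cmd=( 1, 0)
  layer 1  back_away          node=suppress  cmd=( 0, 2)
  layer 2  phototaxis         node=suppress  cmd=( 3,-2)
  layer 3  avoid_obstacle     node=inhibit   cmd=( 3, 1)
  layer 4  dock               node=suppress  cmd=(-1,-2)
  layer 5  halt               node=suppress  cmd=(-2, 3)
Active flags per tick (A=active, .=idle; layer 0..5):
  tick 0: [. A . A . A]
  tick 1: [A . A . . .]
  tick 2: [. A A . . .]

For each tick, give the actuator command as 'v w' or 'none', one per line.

tick 0:
  L0 escape: idle → wire = none
  L1 back_away: active, suppressor → wire = (0, 2)
  L2 phototaxis: idle → wire stays (0, 2)
  L3 avoid_obstacle: active, inhibitor → wire = none
  L4 dock: idle → wire stays none
  L5 halt: active, suppressor → wire = (-2, 3)
  actuator = (-2, 3)
tick 1:
  L0 escape: active, feeds wire = (1, 0)
  L1 back_away: idle → wire stays (1, 0)
  L2 phototaxis: active, suppressor → wire = (3, -2)
  L3 avoid_obstacle: idle → wire stays (3, -2)
  L4 dock: idle → wire stays (3, -2)
  L5 halt: idle → wire stays (3, -2)
  actuator = (3, -2)
tick 2:
  L0 escape: idle → wire = none
  L1 back_away: active, suppressor → wire = (0, 2)
  L2 phototaxis: active, suppressor → wire = (3, -2)
  L3 avoid_obstacle: idle → wire stays (3, -2)
  L4 dock: idle → wire stays (3, -2)
  L5 halt: idle → wire stays (3, -2)
  actuator = (3, -2)

-2 3
3 -2
3 -2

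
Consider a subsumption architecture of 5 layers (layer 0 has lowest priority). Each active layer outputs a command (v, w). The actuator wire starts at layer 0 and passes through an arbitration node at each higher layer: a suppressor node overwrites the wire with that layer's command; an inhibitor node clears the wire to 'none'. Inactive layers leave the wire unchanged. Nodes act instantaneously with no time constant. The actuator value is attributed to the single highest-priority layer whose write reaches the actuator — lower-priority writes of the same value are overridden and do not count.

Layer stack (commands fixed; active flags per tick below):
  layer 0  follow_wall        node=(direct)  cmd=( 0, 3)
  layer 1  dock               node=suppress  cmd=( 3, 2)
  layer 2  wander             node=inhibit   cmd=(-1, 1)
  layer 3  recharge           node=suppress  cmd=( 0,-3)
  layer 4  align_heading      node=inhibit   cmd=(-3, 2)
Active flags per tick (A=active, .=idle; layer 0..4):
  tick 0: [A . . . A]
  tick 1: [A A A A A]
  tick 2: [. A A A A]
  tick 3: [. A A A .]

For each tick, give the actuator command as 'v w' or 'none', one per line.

none
none
none
0 -3

tick 0:
  [0] follow_wall on; wire := (0, 3)
  [1] dock off; pass (0, 3)
  [2] wander off; pass (0, 3)
  [3] recharge off; pass (0, 3)
  [4] align_heading on (inhibit); wire := none
  output none
tick 1:
  [0] follow_wall on; wire := (0, 3)
  [1] dock on (suppress); wire := (3, 2)
  [2] wander on (inhibit); wire := none
  [3] recharge on (suppress); wire := (0, -3)
  [4] align_heading on (inhibit); wire := none
  output none
tick 2:
  [0] follow_wall off; wire := none
  [1] dock on (suppress); wire := (3, 2)
  [2] wander on (inhibit); wire := none
  [3] recharge on (suppress); wire := (0, -3)
  [4] align_heading on (inhibit); wire := none
  output none
tick 3:
  [0] follow_wall off; wire := none
  [1] dock on (suppress); wire := (3, 2)
  [2] wander on (inhibit); wire := none
  [3] recharge on (suppress); wire := (0, -3)
  [4] align_heading off; pass (0, -3)
  output (0, -3)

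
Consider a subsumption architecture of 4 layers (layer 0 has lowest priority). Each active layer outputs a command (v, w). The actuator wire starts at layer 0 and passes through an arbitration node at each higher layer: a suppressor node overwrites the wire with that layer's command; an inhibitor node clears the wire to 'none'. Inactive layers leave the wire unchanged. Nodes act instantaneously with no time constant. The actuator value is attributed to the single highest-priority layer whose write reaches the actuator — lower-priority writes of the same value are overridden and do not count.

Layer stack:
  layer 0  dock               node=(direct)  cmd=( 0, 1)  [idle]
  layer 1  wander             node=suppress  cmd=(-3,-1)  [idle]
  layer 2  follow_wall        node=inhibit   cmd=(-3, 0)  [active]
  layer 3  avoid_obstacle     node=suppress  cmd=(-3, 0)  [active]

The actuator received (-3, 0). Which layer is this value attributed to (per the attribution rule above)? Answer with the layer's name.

avoid_obstacle

layer 0 (dock) idle — none
layer 1 (wander) idle — unchanged: none
layer 2 (follow_wall) active — inhibits: none
layer 3 (avoid_obstacle) active — suppresses: (-3, 0)
→ actuator (-3, 0)
last writer: layer 3 = avoid_obstacle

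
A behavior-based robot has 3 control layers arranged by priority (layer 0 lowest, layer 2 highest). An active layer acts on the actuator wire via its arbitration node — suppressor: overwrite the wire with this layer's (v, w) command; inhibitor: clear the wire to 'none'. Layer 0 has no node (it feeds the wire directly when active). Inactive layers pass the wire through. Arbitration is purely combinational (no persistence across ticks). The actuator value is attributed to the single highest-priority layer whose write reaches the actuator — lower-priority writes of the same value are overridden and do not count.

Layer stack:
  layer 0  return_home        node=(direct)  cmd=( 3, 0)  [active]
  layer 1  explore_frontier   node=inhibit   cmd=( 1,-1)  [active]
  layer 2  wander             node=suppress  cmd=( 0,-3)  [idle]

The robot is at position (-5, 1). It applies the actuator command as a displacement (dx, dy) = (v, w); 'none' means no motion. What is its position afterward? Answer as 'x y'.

-5 1

layer 0 (return_home) active — direct: (3, 0)
layer 1 (explore_frontier) active — inhibits: none
layer 2 (wander) idle — unchanged: none
→ actuator none
position: (-5, 1) + none = (-5, 1)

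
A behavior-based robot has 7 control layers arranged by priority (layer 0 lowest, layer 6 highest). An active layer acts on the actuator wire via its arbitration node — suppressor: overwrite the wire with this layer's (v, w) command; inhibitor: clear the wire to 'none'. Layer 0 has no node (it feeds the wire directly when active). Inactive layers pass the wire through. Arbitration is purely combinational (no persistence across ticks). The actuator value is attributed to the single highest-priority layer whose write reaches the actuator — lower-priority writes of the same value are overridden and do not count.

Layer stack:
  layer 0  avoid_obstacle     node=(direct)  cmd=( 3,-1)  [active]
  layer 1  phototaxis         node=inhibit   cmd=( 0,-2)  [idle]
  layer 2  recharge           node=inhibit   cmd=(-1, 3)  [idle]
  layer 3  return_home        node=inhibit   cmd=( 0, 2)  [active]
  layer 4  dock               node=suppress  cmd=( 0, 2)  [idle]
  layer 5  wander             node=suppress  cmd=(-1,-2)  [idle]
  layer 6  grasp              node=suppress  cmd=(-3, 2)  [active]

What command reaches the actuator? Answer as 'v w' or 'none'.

-3 2

[0] avoid_obstacle on; wire := (3, -1)
[1] phototaxis off; pass (3, -1)
[2] recharge off; pass (3, -1)
[3] return_home on (inhibit); wire := none
[4] dock off; pass none
[5] wander off; pass none
[6] grasp on (suppress); wire := (-3, 2)
output (-3, 2)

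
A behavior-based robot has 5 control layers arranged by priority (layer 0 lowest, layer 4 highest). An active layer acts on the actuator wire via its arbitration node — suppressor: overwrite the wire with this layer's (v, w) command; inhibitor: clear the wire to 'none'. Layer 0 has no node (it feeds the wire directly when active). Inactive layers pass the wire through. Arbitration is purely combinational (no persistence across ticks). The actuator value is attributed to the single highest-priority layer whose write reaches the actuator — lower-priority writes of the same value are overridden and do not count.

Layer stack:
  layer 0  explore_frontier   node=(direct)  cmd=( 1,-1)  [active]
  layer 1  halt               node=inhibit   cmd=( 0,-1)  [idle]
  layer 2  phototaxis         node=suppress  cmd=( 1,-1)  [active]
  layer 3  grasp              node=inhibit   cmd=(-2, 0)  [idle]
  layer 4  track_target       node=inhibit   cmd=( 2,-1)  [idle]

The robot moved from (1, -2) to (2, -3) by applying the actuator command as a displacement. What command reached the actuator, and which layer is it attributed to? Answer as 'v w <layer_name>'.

1 -1 phototaxis

displacement = (2, -3) − (1, -2) = (1, -1)
layer 0 (explore_frontier) active — direct: (1, -1)
layer 1 (halt) idle — unchanged: (1, -1)
layer 2 (phototaxis) active — suppresses: (1, -1)
layer 3 (grasp) idle — unchanged: (1, -1)
layer 4 (track_target) idle — unchanged: (1, -1)
→ actuator (1, -1) — from layer 2 (phototaxis)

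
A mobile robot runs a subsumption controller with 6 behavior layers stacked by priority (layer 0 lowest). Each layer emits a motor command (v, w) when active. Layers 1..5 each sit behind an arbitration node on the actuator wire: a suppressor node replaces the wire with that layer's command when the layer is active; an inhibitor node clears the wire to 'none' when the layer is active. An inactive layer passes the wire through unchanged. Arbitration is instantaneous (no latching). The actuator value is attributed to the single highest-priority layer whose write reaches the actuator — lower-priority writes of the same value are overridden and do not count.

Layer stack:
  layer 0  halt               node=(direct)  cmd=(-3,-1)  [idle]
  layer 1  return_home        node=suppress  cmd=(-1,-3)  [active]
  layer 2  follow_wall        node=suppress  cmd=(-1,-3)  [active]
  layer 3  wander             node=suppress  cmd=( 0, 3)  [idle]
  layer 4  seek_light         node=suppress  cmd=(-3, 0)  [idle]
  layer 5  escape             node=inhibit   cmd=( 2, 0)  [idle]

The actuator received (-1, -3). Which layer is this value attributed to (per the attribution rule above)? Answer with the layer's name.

layer 0 (halt) idle — none
layer 1 (return_home) active — suppresses: (-1, -3)
layer 2 (follow_wall) active — suppresses: (-1, -3)
layer 3 (wander) idle — unchanged: (-1, -3)
layer 4 (seek_light) idle — unchanged: (-1, -3)
layer 5 (escape) idle — unchanged: (-1, -3)
→ actuator (-1, -3)
last writer: layer 2 = follow_wall

follow_wall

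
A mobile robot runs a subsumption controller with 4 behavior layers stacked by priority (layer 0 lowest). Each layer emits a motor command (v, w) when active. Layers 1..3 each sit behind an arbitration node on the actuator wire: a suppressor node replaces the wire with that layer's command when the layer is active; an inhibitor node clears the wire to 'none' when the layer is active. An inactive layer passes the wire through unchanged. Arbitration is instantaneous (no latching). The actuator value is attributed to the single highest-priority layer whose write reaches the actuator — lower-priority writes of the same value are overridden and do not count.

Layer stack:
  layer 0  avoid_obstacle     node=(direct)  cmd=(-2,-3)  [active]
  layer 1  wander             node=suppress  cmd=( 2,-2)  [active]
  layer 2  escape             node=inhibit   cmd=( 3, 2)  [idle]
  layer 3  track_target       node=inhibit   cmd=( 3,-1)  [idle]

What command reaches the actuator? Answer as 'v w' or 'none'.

L0 avoid_obstacle: active, feeds wire = (-2, -3)
L1 wander: active, suppressor → wire = (2, -2)
L2 escape: idle → wire stays (2, -2)
L3 track_target: idle → wire stays (2, -2)
actuator = (2, -2)

2 -2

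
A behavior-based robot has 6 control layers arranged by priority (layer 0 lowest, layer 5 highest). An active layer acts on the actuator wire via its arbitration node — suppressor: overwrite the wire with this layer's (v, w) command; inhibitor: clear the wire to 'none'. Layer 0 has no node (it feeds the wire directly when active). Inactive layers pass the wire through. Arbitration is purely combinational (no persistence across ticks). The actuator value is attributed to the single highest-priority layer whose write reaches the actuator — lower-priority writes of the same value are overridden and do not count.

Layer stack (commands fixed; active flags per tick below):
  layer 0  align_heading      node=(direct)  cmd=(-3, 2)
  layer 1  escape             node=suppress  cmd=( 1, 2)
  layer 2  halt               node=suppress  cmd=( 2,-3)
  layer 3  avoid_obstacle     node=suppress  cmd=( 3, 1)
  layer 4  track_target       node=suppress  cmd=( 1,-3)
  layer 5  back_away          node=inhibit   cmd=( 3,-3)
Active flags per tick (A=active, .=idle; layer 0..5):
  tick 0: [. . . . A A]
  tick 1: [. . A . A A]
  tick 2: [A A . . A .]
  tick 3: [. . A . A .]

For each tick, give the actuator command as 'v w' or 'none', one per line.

tick 0:
  [0] align_heading off; wire := none
  [1] escape off; pass none
  [2] halt off; pass none
  [3] avoid_obstacle off; pass none
  [4] track_target on (suppress); wire := (1, -3)
  [5] back_away on (inhibit); wire := none
  output none
tick 1:
  [0] align_heading off; wire := none
  [1] escape off; pass none
  [2] halt on (suppress); wire := (2, -3)
  [3] avoid_obstacle off; pass (2, -3)
  [4] track_target on (suppress); wire := (1, -3)
  [5] back_away on (inhibit); wire := none
  output none
tick 2:
  [0] align_heading on; wire := (-3, 2)
  [1] escape on (suppress); wire := (1, 2)
  [2] halt off; pass (1, 2)
  [3] avoid_obstacle off; pass (1, 2)
  [4] track_target on (suppress); wire := (1, -3)
  [5] back_away off; pass (1, -3)
  output (1, -3)
tick 3:
  [0] align_heading off; wire := none
  [1] escape off; pass none
  [2] halt on (suppress); wire := (2, -3)
  [3] avoid_obstacle off; pass (2, -3)
  [4] track_target on (suppress); wire := (1, -3)
  [5] back_away off; pass (1, -3)
  output (1, -3)

none
none
1 -3
1 -3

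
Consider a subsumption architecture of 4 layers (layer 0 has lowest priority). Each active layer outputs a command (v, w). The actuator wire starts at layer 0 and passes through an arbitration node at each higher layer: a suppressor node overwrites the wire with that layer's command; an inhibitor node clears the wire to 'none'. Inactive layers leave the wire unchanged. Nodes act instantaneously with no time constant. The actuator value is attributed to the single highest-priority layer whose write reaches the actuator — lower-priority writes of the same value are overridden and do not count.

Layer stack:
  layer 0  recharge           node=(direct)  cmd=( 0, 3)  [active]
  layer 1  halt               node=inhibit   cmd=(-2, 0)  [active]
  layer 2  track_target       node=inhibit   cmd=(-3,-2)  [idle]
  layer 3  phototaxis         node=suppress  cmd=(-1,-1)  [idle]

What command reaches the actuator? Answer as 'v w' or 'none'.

L0 recharge: active, feeds wire = (0, 3)
L1 halt: active, inhibitor → wire = none
L2 track_target: idle → wire stays none
L3 phototaxis: idle → wire stays none
actuator = none

none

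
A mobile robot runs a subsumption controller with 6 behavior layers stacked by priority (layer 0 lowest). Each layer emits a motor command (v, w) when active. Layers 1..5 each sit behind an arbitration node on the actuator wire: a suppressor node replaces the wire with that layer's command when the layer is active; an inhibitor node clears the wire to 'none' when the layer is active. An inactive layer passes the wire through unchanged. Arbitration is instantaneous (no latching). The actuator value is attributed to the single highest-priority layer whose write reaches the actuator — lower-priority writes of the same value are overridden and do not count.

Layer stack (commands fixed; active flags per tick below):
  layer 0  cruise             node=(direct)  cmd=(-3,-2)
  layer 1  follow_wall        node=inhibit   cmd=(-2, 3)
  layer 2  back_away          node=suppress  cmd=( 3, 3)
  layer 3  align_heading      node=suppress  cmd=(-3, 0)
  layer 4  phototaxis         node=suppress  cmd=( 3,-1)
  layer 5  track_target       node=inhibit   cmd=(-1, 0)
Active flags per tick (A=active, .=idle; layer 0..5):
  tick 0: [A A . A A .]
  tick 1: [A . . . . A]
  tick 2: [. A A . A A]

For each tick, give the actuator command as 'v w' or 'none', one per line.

3 -1
none
none

tick 0:
  L0 cruise: active, feeds wire = (-3, -2)
  L1 follow_wall: active, inhibitor → wire = none
  L2 back_away: idle → wire stays none
  L3 align_heading: active, suppressor → wire = (-3, 0)
  L4 phototaxis: active, suppressor → wire = (3, -1)
  L5 track_target: idle → wire stays (3, -1)
  actuator = (3, -1)
tick 1:
  L0 cruise: active, feeds wire = (-3, -2)
  L1 follow_wall: idle → wire stays (-3, -2)
  L2 back_away: idle → wire stays (-3, -2)
  L3 align_heading: idle → wire stays (-3, -2)
  L4 phototaxis: idle → wire stays (-3, -2)
  L5 track_target: active, inhibitor → wire = none
  actuator = none
tick 2:
  L0 cruise: idle → wire = none
  L1 follow_wall: active, inhibitor → wire = none
  L2 back_away: active, suppressor → wire = (3, 3)
  L3 align_heading: idle → wire stays (3, 3)
  L4 phototaxis: active, suppressor → wire = (3, -1)
  L5 track_target: active, inhibitor → wire = none
  actuator = none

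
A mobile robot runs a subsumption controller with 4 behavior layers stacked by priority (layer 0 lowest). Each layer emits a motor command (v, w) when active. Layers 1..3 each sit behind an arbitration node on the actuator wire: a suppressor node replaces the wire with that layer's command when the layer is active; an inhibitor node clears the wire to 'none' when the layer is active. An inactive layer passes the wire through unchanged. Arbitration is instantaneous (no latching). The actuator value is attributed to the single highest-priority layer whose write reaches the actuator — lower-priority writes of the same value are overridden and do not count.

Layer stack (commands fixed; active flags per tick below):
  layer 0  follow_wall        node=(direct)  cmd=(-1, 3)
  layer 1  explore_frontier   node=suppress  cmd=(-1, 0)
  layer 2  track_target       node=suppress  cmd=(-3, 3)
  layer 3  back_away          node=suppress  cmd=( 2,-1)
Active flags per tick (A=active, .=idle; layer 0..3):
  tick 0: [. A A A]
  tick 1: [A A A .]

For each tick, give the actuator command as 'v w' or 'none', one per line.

tick 0:
  layer 0 (follow_wall) idle — none
  layer 1 (explore_frontier) active — suppresses: (-1, 0)
  layer 2 (track_target) active — suppresses: (-3, 3)
  layer 3 (back_away) active — suppresses: (2, -1)
  → actuator (2, -1)
tick 1:
  layer 0 (follow_wall) active — direct: (-1, 3)
  layer 1 (explore_frontier) active — suppresses: (-1, 0)
  layer 2 (track_target) active — suppresses: (-3, 3)
  layer 3 (back_away) idle — unchanged: (-3, 3)
  → actuator (-3, 3)

2 -1
-3 3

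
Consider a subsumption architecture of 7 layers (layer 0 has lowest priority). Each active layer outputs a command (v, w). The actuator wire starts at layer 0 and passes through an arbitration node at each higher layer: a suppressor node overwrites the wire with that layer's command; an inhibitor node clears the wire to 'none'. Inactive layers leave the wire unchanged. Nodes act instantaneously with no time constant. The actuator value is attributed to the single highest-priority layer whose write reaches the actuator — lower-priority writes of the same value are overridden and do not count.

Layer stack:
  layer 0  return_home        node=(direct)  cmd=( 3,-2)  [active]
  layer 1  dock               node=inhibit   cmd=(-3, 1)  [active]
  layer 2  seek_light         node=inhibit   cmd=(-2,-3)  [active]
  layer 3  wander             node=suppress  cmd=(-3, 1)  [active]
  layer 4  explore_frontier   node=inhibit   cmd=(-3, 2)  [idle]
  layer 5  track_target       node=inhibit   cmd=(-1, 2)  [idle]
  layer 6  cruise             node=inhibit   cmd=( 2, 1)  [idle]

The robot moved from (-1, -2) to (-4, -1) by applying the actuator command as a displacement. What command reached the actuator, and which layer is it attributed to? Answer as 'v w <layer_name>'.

-3 1 wander

displacement = (-4, -1) − (-1, -2) = (-3, 1)
L0 return_home: active, feeds wire = (3, -2)
L1 dock: active, inhibitor → wire = none
L2 seek_light: active, inhibitor → wire = none
L3 wander: active, suppressor → wire = (-3, 1)
L4 explore_frontier: idle → wire stays (-3, 1)
L5 track_target: idle → wire stays (-3, 1)
L6 cruise: idle → wire stays (-3, 1)
actuator = (-3, 1) — from layer 3 (wander)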